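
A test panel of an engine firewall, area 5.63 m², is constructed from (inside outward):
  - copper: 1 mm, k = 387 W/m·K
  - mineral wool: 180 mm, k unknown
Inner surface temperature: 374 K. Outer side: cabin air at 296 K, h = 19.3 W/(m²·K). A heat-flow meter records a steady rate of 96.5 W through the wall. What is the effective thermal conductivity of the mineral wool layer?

k ≈ 0.04 W/(m·K)

Series thermal resistances:
R_copper = L/(kA) = 0.001/(387×5.63) = 4.59×10^-7 K/W
R_outer film = 1/(h_o·A) = 1/(19.3×5.63) = 0.009203 K/W
Sum of known resistances R_other = 0.009204 K/W
Total R = ΔT/Q = 78/96.5 = 0.8083 K/W
R_mineral wool = R_total − R_other = 0.7991 K/W
k = L/(R·A) = 0.18/(0.7991×5.63)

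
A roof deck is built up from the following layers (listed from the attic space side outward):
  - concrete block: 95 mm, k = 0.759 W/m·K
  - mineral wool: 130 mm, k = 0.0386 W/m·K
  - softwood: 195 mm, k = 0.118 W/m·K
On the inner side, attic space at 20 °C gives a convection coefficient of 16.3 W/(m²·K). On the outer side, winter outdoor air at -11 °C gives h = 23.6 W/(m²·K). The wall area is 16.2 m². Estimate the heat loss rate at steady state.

Using the resistance-network approach (series):
R_inner film = 1/(h_i·A) = 1/(16.3×16.2) = 0.003787 K/W
R_concrete block = L/(kA) = 0.095/(0.759×16.2) = 0.007726 K/W
R_mineral wool = L/(kA) = 0.13/(0.0386×16.2) = 0.2079 K/W
R_softwood = L/(kA) = 0.195/(0.118×16.2) = 0.102 K/W
R_outer film = 1/(h_o·A) = 1/(23.6×16.2) = 0.002616 K/W
R_total = 0.324 K/W
Q = ΔT / R_total = 31 / 0.324

Q ≈ 95.7 W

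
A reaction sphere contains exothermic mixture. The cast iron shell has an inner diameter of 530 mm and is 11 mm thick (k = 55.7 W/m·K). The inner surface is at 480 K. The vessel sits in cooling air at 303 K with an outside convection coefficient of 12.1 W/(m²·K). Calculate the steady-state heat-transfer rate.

Each spherical layer contributes R = (1/r_i − 1/r_o)/(4πk):
R_cast iron shell = (1/0.265 − 1/0.276)/(4π×55.7) = 2.149×10^-4 K/W
R_outer film = 1/(h·4πr_o²) = 1/(12.1×4π×0.276²) = 0.08633 K/W
R_total = 0.08655 K/W
Q = ΔT/R_total = 177/0.08655

Q ≈ 2050 W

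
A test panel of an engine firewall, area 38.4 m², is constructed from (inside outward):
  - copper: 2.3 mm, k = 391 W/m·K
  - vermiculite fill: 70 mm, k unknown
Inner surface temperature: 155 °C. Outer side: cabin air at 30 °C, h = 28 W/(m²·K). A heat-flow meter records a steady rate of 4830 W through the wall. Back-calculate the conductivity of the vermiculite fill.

k ≈ 0.0731 W/(m·K)

Thermal resistances in series:
R_copper = L/(kA) = 0.0023/(391×38.4) = 1.532×10^-7 K/W
R_outer film = 1/(h_o·A) = 1/(28×38.4) = 9.301×10^-4 K/W
Sum of known resistances R_other = 9.302×10^-4 K/W
Total R = ΔT/Q = 125/4830 = 0.02588 K/W
R_vermiculite fill = R_total − R_other = 0.02495 K/W
k = L/(R·A) = 0.07/(0.02495×38.4)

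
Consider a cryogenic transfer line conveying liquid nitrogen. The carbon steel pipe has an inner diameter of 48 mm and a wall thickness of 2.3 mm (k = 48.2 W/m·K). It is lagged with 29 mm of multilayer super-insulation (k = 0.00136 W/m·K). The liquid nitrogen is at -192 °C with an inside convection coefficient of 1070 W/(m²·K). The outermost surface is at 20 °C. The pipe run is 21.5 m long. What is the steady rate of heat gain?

Q ≈ 52.4 W

Cylindrical conduction, so R = ln(r₂/r₁)/(2πkL) per layer, in series:
R_inner film = 1/(h_i·2πr₁L) = 1/(1070×2π×0.024×21.5) = 2.883×10^-4 K/W
R_carbon steel pipe wall = ln(26.3/24)/(2π×48.2×21.5) = 1.405×10^-5 K/W
R_multilayer super-insulation = ln(55.3/26.3)/(2π×0.00136×21.5) = 4.045 K/W
R_total = 4.046 K/W
Q = ΔT/R_total = 212/4.046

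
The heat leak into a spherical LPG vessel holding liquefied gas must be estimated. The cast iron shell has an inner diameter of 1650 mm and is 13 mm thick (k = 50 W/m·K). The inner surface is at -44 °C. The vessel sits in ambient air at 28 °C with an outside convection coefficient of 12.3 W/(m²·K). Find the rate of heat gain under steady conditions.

Q ≈ 7790 W

For a spherical shell R = (1/r₁ − 1/r₂)/(4πk); film R = 1/(h·4πr²). In series:
R_cast iron shell = (1/0.825 − 1/0.838)/(4π×50) = 2.993×10^-5 K/W
R_outer film = 1/(h·4πr_o²) = 1/(12.3×4π×0.838²) = 0.009213 K/W
R_total = 0.009243 K/W
Q = ΔT/R_total = 72/0.009243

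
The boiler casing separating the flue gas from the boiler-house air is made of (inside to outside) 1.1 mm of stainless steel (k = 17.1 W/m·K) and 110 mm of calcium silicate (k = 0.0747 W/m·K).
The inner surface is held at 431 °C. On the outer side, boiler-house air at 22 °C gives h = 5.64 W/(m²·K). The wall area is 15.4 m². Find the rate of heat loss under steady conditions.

Series thermal resistances:
R_stainless steel = L/(kA) = 0.0011/(17.1×15.4) = 4.177×10^-6 K/W
R_calcium silicate = L/(kA) = 0.11/(0.0747×15.4) = 0.09562 K/W
R_outer film = 1/(h_o·A) = 1/(5.64×15.4) = 0.01151 K/W
R_total = 0.1071 K/W
Q = ΔT / R_total = 409 / 0.1071

Q ≈ 3820 W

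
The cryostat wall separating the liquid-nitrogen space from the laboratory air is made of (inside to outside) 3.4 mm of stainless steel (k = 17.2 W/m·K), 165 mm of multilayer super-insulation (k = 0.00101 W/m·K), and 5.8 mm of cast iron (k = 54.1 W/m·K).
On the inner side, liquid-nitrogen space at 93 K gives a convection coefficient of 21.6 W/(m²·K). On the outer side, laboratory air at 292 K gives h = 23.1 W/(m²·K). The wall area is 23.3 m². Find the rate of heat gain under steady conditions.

Model the wall as resistances in series:
R_inner film = 1/(h_i·A) = 1/(21.6×23.3) = 0.001987 K/W
R_stainless steel = L/(kA) = 0.0034/(17.2×23.3) = 8.484×10^-6 K/W
R_multilayer super-insulation = L/(kA) = 0.165/(0.00101×23.3) = 7.011 K/W
R_cast iron = L/(kA) = 0.0058/(54.1×23.3) = 4.601×10^-6 K/W
R_outer film = 1/(h_o·A) = 1/(23.1×23.3) = 0.001858 K/W
R_total = 7.015 K/W
Q = ΔT / R_total = 199 / 7.015

Q ≈ 28.4 W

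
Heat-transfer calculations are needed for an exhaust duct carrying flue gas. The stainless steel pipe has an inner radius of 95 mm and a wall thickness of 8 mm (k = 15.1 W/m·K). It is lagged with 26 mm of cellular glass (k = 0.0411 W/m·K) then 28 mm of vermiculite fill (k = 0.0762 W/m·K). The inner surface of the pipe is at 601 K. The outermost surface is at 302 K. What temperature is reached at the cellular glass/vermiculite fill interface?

Per-layer cylindrical resistances, series-summed:
R_stainless steel pipe wall = ln(103/95)/(2π×15.1×1) = 8.522×10^-4 K/W
R_cellular glass = ln(129/103)/(2π×0.0411×1) = 0.8716 K/W
R_vermiculite fill = ln(157/129)/(2π×0.0762×1) = 0.4103 K/W
R_total = 1.283 K/W
Q = ΔT/R_total = 299/1.283
Q = 233 W/m
T_interface = T_inner − Q·ΣR(inner→interface) = 601 − 233×0.8725

T ≈ 398 K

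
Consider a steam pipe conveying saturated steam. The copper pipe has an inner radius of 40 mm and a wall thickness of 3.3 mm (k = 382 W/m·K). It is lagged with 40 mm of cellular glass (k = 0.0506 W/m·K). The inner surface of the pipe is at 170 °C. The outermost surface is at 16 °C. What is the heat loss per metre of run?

q′ ≈ 74.8 W/m

Radial resistances (cylindrical: R_cond = ln(r_o/r_i)/(2πkL), R_conv = 1/(h·2πrL)):
R_copper pipe wall = ln(43.3/40)/(2π×382×1) = 3.303×10^-5 K/W
R_cellular glass = ln(83.3/43.3)/(2π×0.0506×1) = 2.058 K/W
R_total = 2.058 K/W
Q = ΔT/R_total = 154/2.058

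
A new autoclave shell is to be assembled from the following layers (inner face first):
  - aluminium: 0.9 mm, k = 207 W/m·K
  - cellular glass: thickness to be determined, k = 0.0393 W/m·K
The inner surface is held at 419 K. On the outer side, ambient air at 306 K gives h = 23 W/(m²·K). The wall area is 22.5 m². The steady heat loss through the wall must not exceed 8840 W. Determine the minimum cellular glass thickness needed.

L ≈ 9.59 mm

Model the wall as resistances in series:
R_aluminium = L/(kA) = 0.0009/(207×22.5) = 1.932×10^-7 K/W
R_outer film = 1/(h_o·A) = 1/(23×22.5) = 0.001932 K/W
Sum of the known resistances R_other = 0.001933 K/W
Required total resistance R_tot = ΔT/Q_allow = 113/8840 = 0.01278 K/W
R_cellular glass = R_tot − R_other = 0.01085 K/W
L = R·k·A = 0.01085×0.0393×22.5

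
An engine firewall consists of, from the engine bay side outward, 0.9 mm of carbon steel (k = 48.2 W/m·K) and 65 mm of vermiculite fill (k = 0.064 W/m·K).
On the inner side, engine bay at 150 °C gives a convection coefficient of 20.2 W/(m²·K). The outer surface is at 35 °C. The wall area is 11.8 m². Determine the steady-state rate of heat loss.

Q ≈ 1270 W

Using the resistance-network approach (series):
R_inner film = 1/(h_i·A) = 1/(20.2×11.8) = 0.004195 K/W
R_carbon steel = L/(kA) = 0.0009/(48.2×11.8) = 1.582×10^-6 K/W
R_vermiculite fill = L/(kA) = 0.065/(0.064×11.8) = 0.08607 K/W
R_total = 0.09027 K/W
Q = ΔT / R_total = 115 / 0.09027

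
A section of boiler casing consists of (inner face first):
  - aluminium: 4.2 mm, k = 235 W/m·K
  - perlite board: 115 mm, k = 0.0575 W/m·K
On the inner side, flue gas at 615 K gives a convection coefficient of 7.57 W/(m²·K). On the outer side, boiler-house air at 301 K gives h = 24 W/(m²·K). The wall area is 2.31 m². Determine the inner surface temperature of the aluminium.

Series thermal resistances:
R_inner film = 1/(h_i·A) = 1/(7.57×2.31) = 0.05719 K/W
R_aluminium = L/(kA) = 0.0042/(235×2.31) = 7.737×10^-6 K/W
R_perlite board = L/(kA) = 0.115/(0.0575×2.31) = 0.8658 K/W
R_outer film = 1/(h_o·A) = 1/(24×2.31) = 0.01804 K/W
R_total = 0.941 K/W;  Q = ΔT/R_total = 314/0.941 = 333.7 W
T_interface = T_inner − Q·ΣR(inner→interface) = 615 − 334×0.05719

T ≈ 596 K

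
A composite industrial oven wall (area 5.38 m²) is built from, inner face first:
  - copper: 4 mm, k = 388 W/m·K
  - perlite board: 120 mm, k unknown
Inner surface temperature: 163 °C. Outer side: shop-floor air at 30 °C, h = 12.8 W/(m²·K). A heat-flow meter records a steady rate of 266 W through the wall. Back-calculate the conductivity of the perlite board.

k ≈ 0.0459 W/(m·K)

Model the wall as resistances in series:
R_copper = L/(kA) = 0.004/(388×5.38) = 1.916×10^-6 K/W
R_outer film = 1/(h_o·A) = 1/(12.8×5.38) = 0.01452 K/W
Sum of known resistances R_other = 0.01452 K/W
Total R = ΔT/Q = 133/266 = 0.5 K/W
R_perlite board = R_total − R_other = 0.4855 K/W
k = L/(R·A) = 0.12/(0.4855×5.38)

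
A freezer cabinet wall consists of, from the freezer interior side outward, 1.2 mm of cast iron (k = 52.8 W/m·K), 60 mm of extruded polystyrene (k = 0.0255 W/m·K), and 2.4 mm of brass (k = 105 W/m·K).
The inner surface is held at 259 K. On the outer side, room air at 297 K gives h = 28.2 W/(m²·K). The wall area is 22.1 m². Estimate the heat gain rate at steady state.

Using the resistance-network approach (series):
R_cast iron = L/(kA) = 0.0012/(52.8×22.1) = 1.028×10^-6 K/W
R_extruded polystyrene = L/(kA) = 0.06/(0.0255×22.1) = 0.1065 K/W
R_brass = L/(kA) = 0.0024/(105×22.1) = 1.034×10^-6 K/W
R_outer film = 1/(h_o·A) = 1/(28.2×22.1) = 0.001605 K/W
R_total = 0.1081 K/W
Q = ΔT / R_total = 38 / 0.1081

Q ≈ 352 W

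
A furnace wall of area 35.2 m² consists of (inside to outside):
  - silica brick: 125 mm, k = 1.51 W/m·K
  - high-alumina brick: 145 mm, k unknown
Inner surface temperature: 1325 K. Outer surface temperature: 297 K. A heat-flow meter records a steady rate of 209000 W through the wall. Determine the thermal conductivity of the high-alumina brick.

k ≈ 1.6 W/(m·K)

Thermal resistances in series:
R_silica brick = L/(kA) = 0.125/(1.51×35.2) = 0.002352 K/W
Sum of known resistances R_other = 0.002352 K/W
Total R = ΔT/Q = 1028/209000 = 0.004919 K/W
R_high-alumina brick = R_total − R_other = 0.002567 K/W
k = L/(R·A) = 0.145/(0.002567×35.2)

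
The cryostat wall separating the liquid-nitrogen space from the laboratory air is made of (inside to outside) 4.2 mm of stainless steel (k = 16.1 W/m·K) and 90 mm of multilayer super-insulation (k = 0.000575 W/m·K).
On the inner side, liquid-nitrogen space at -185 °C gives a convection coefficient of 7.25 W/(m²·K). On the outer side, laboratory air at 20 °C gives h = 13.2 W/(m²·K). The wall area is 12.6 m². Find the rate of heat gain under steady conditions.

Thermal resistances in series:
R_inner film = 1/(h_i·A) = 1/(7.25×12.6) = 0.01095 K/W
R_stainless steel = L/(kA) = 0.0042/(16.1×12.6) = 2.07×10^-5 K/W
R_multilayer super-insulation = L/(kA) = 0.09/(0.000575×12.6) = 12.42 K/W
R_outer film = 1/(h_o·A) = 1/(13.2×12.6) = 0.006013 K/W
R_total = 12.44 K/W
Q = ΔT / R_total = 205 / 12.44

Q ≈ 16.5 W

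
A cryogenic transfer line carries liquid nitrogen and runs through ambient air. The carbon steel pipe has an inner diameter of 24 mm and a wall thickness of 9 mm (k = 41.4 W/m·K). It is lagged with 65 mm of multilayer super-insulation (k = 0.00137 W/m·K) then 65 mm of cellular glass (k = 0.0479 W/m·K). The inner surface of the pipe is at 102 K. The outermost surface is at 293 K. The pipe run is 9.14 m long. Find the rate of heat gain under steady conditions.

Radial resistances (cylindrical: R_cond = ln(r_o/r_i)/(2πkL), R_conv = 1/(h·2πrL)):
R_carbon steel pipe wall = ln(21/12)/(2π×41.4×9.14) = 2.354×10^-4 K/W
R_multilayer super-insulation = ln(86/21)/(2π×0.00137×9.14) = 17.92 K/W
R_cellular glass = ln(151/86)/(2π×0.0479×9.14) = 0.2046 K/W
R_total = 18.12 K/W
Q = ΔT/R_total = 191/18.12

Q ≈ 10.5 W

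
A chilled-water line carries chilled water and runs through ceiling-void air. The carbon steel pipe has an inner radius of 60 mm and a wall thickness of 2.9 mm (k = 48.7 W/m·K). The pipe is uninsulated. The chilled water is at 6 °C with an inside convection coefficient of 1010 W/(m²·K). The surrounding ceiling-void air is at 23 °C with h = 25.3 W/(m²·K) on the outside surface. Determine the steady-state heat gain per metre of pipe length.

q′ ≈ 165 W/m

Radial resistances (cylindrical: R_cond = ln(r_o/r_i)/(2πkL), R_conv = 1/(h·2πrL)):
R_inner film = 1/(h_i·2πr₁L) = 1/(1010×2π×0.06×1) = 0.002626 K/W
R_carbon steel pipe wall = ln(62.9/60)/(2π×48.7×1) = 1.543×10^-4 K/W
R_outer film = 1/(h_o·2πr_oL) = 1/(25.3×2π×0.0629×1) = 0.1 K/W
R_total = 0.1028 K/W
Q = ΔT/R_total = 17/0.1028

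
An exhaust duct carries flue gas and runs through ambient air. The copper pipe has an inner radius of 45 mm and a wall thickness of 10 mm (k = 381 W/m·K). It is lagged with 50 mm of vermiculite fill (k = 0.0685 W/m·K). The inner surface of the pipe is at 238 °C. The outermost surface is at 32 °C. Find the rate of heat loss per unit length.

For a radial system each layer contributes R = ln(r_out/r_in)/(2πkL); films add R = 1/(hA).
R_copper pipe wall = ln(55/45)/(2π×381×1) = 8.383×10^-5 K/W
R_vermiculite fill = ln(105/55)/(2π×0.0685×1) = 1.502 K/W
R_total = 1.502 K/W
Q = ΔT/R_total = 206/1.502

q′ ≈ 137 W/m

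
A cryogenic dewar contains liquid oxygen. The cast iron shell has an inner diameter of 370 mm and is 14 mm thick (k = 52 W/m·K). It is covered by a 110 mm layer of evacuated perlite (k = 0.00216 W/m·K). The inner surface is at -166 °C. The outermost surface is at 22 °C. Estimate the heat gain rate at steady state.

Radial (spherical) resistances in series:
R_cast iron shell = (1/0.185 − 1/0.199)/(4π×52) = 5.82×10^-4 K/W
R_evacuated perlite = (1/0.199 − 1/0.309)/(4π×0.00216) = 65.9 K/W
R_total = 65.91 K/W
Q = ΔT/R_total = 188/65.91

Q ≈ 2.85 W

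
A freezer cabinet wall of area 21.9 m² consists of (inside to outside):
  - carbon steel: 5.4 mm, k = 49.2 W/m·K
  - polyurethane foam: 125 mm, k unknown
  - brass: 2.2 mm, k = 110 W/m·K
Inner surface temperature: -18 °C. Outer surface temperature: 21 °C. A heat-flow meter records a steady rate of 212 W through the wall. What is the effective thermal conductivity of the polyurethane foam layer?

Series thermal resistances:
R_carbon steel = L/(kA) = 0.0054/(49.2×21.9) = 5.012×10^-6 K/W
R_brass = L/(kA) = 0.0022/(110×21.9) = 9.132×10^-7 K/W
Sum of known resistances R_other = 5.925×10^-6 K/W
Total R = ΔT/Q = 39/212 = 0.184 K/W
R_polyurethane foam = R_total − R_other = 0.184 K/W
k = L/(R·A) = 0.125/(0.184×21.9)

k ≈ 0.031 W/(m·K)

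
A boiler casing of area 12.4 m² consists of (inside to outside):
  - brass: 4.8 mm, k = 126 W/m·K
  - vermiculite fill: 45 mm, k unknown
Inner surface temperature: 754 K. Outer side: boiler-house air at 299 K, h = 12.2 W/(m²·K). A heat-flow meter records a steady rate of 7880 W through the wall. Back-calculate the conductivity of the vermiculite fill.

Using the resistance-network approach (series):
R_brass = L/(kA) = 0.0048/(126×12.4) = 3.072×10^-6 K/W
R_outer film = 1/(h_o·A) = 1/(12.2×12.4) = 0.00661 K/W
Sum of known resistances R_other = 0.006613 K/W
Total R = ΔT/Q = 455/7880 = 0.05774 K/W
R_vermiculite fill = R_total − R_other = 0.05113 K/W
k = L/(R·A) = 0.045/(0.05113×12.4)

k ≈ 0.071 W/(m·K)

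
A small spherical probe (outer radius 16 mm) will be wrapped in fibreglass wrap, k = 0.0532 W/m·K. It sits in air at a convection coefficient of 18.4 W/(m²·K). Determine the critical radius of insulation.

For a sphere r_cr = 2k/h = 2×0.0532/18.4
r_cr = 5.78 mm; since the bare radius (16 mm) is above r_cr, any added insulation will reduce heat loss.

r_cr ≈ 5.78 mm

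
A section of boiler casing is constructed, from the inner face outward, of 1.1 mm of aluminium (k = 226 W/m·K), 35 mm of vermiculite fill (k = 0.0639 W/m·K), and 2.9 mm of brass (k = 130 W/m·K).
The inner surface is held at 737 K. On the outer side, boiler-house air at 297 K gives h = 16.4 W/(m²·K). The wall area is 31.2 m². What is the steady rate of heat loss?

Model the wall as resistances in series:
R_aluminium = L/(kA) = 0.0011/(226×31.2) = 1.56×10^-7 K/W
R_vermiculite fill = L/(kA) = 0.035/(0.0639×31.2) = 0.01756 K/W
R_brass = L/(kA) = 0.0029/(130×31.2) = 7.15×10^-7 K/W
R_outer film = 1/(h_o·A) = 1/(16.4×31.2) = 0.001954 K/W
R_total = 0.01951 K/W
Q = ΔT / R_total = 440 / 0.01951

Q ≈ 22600 W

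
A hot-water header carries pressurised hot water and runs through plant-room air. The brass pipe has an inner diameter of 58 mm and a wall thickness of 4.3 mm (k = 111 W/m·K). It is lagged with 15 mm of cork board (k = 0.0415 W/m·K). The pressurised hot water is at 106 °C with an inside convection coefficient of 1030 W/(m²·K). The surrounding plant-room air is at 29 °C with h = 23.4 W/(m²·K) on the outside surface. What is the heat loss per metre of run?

Radial resistances (cylindrical: R_cond = ln(r_o/r_i)/(2πkL), R_conv = 1/(h·2πrL)):
R_inner film = 1/(h_i·2πr₁L) = 1/(1030×2π×0.029×1) = 0.005328 K/W
R_brass pipe wall = ln(33.3/29)/(2π×111×1) = 1.982×10^-4 K/W
R_cork board = ln(48.3/33.3)/(2π×0.0415×1) = 1.426 K/W
R_outer film = 1/(h_o·2πr_oL) = 1/(23.4×2π×0.0483×1) = 0.1408 K/W
R_total = 1.573 K/W
Q = ΔT/R_total = 77/1.573

q′ ≈ 49 W/m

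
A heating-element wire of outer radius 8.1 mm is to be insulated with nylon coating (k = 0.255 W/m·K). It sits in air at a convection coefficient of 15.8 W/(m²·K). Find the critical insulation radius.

r_cr ≈ 16.1 mm

For a cylinder r_cr = k/h = 0.255/15.8
r_cr = 16.1 mm; since the bare radius (8.1 mm) is below r_cr, adding a thin layer of insulation will *increase* heat loss.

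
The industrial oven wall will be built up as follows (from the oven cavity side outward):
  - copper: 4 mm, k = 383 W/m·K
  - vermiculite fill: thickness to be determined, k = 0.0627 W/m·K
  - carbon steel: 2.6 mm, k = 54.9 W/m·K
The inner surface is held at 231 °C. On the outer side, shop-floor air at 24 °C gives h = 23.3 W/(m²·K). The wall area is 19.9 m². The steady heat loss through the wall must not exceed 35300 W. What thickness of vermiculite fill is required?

L ≈ 4.62 mm

Series thermal resistances:
R_copper = L/(kA) = 0.004/(383×19.9) = 5.248×10^-7 K/W
R_carbon steel = L/(kA) = 0.0026/(54.9×19.9) = 2.38×10^-6 K/W
R_outer film = 1/(h_o·A) = 1/(23.3×19.9) = 0.002157 K/W
Sum of the known resistances R_other = 0.00216 K/W
Required total resistance R_tot = ΔT/Q_allow = 207/35300 = 0.005864 K/W
R_vermiculite fill = R_tot − R_other = 0.003704 K/W
L = R·k·A = 0.003704×0.0627×19.9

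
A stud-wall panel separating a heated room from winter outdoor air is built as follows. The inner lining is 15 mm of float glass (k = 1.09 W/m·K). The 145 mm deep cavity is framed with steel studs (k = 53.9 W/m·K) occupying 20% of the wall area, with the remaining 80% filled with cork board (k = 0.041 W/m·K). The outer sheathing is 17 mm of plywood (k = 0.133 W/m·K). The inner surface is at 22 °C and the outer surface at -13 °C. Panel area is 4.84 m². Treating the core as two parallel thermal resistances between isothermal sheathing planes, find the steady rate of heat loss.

Sheathing layers in series; stud and cavity paths in parallel between them.
R_inner = 0.015/(1.09×4.84) = 0.002843 K/W
R_stud  = 0.145/(53.9×0.2×4.84) = 0.002779 K/W
R_cav   = 0.145/(0.041×0.8×4.84) = 0.9134 K/W
1/R_core = 1/R_stud + 1/R_cav → R_core = 0.002771 K/W
R_outer = 0.017/(0.133×4.84) = 0.02641 K/W
R_total = 0.03202 K/W
Q = ΔT/R_total = 35/0.03202

Q ≈ 1090 W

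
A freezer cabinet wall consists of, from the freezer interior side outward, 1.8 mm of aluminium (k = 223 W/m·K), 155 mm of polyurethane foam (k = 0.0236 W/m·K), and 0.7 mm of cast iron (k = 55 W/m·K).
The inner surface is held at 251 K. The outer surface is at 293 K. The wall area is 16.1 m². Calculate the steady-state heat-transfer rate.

Model the wall as resistances in series:
R_aluminium = L/(kA) = 0.0018/(223×16.1) = 5.014×10^-7 K/W
R_polyurethane foam = L/(kA) = 0.155/(0.0236×16.1) = 0.4079 K/W
R_cast iron = L/(kA) = 0.0007/(55×16.1) = 7.905×10^-7 K/W
R_total = 0.4079 K/W
Q = ΔT / R_total = 42 / 0.4079

Q ≈ 103 W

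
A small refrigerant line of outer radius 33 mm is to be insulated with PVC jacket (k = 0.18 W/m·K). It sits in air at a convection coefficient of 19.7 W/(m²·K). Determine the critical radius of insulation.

For a cylinder r_cr = k/h = 0.18/19.7
r_cr = 9.14 mm; since the bare radius (33 mm) is above r_cr, any added insulation will reduce heat loss.

r_cr ≈ 9.14 mm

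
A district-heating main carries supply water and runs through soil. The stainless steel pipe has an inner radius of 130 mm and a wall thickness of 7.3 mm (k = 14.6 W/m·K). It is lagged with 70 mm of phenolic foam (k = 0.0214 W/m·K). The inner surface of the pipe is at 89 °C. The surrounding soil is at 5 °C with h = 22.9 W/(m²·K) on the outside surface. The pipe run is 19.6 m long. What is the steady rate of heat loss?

Q ≈ 531 W

Per-layer cylindrical resistances, series-summed:
R_stainless steel pipe wall = ln(137.3/130)/(2π×14.6×19.6) = 3.039×10^-5 K/W
R_phenolic foam = ln(207.3/137.3)/(2π×0.0214×19.6) = 0.1563 K/W
R_outer film = 1/(h_o·2πr_oL) = 1/(22.9×2π×0.2073×19.6) = 0.001711 K/W
R_total = 0.1581 K/W
Q = ΔT/R_total = 84/0.1581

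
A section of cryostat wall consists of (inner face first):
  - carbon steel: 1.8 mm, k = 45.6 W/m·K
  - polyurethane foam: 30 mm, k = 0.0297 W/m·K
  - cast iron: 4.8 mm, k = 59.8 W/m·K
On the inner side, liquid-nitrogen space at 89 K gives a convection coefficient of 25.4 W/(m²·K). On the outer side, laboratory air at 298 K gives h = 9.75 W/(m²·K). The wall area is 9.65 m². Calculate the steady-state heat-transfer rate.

Using the resistance-network approach (series):
R_inner film = 1/(h_i·A) = 1/(25.4×9.65) = 0.00408 K/W
R_carbon steel = L/(kA) = 0.0018/(45.6×9.65) = 4.091×10^-6 K/W
R_polyurethane foam = L/(kA) = 0.03/(0.0297×9.65) = 0.1047 K/W
R_cast iron = L/(kA) = 0.0048/(59.8×9.65) = 8.318×10^-6 K/W
R_outer film = 1/(h_o·A) = 1/(9.75×9.65) = 0.01063 K/W
R_total = 0.1194 K/W
Q = ΔT / R_total = 209 / 0.1194

Q ≈ 1750 W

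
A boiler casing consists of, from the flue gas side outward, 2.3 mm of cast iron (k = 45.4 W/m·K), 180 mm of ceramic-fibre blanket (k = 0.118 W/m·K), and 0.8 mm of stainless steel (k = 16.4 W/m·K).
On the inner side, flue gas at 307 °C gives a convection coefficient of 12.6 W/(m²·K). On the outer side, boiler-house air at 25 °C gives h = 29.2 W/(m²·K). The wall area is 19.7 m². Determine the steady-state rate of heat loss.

Q ≈ 3390 W

Using the resistance-network approach (series):
R_inner film = 1/(h_i·A) = 1/(12.6×19.7) = 0.004029 K/W
R_cast iron = L/(kA) = 0.0023/(45.4×19.7) = 2.572×10^-6 K/W
R_ceramic-fibre blanket = L/(kA) = 0.18/(0.118×19.7) = 0.07743 K/W
R_stainless steel = L/(kA) = 0.0008/(16.4×19.7) = 2.476×10^-6 K/W
R_outer film = 1/(h_o·A) = 1/(29.2×19.7) = 0.001738 K/W
R_total = 0.0832 K/W
Q = ΔT / R_total = 282 / 0.0832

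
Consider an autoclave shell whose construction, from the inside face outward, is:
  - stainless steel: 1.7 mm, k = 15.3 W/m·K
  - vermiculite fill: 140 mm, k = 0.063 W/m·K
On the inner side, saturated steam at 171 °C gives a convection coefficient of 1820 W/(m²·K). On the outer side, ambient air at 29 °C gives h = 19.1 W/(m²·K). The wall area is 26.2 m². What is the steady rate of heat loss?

Using the resistance-network approach (series):
R_inner film = 1/(h_i·A) = 1/(1820×26.2) = 2.097×10^-5 K/W
R_stainless steel = L/(kA) = 0.0017/(15.3×26.2) = 4.241×10^-6 K/W
R_vermiculite fill = L/(kA) = 0.14/(0.063×26.2) = 0.08482 K/W
R_outer film = 1/(h_o·A) = 1/(19.1×26.2) = 0.001998 K/W
R_total = 0.08684 K/W
Q = ΔT / R_total = 142 / 0.08684

Q ≈ 1640 W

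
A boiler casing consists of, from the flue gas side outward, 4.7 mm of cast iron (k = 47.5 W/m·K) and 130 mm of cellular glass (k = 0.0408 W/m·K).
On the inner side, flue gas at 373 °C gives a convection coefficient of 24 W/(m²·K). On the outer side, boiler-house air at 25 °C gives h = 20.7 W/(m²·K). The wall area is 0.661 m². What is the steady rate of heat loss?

Thermal resistances in series:
R_inner film = 1/(h_i·A) = 1/(24×0.661) = 0.06304 K/W
R_cast iron = L/(kA) = 0.0047/(47.5×0.661) = 1.497×10^-4 K/W
R_cellular glass = L/(kA) = 0.13/(0.0408×0.661) = 4.82 K/W
R_outer film = 1/(h_o·A) = 1/(20.7×0.661) = 0.07308 K/W
R_total = 4.957 K/W
Q = ΔT / R_total = 348 / 4.957

Q ≈ 70.2 W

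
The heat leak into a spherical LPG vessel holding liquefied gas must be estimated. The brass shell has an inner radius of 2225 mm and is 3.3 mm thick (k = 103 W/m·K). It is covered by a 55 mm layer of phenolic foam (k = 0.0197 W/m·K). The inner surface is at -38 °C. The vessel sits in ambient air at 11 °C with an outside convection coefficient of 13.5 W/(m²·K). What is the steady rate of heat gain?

Q ≈ 1090 W

Radial (spherical) resistances in series:
R_brass shell = (1/2.225 − 1/2.2283)/(4π×103) = 5.142×10^-7 K/W
R_phenolic foam = (1/2.2283 − 1/2.2833)/(4π×0.0197) = 0.04367 K/W
R_outer film = 1/(h·4πr_o²) = 1/(13.5×4π×2.2833²) = 0.001131 K/W
R_total = 0.0448 K/W
Q = ΔT/R_total = 49/0.0448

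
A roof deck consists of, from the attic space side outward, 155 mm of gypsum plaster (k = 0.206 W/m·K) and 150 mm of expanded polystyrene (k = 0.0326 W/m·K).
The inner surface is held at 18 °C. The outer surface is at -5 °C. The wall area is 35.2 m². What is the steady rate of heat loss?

Q ≈ 151 W

Using the resistance-network approach (series):
R_gypsum plaster = L/(kA) = 0.155/(0.206×35.2) = 0.02138 K/W
R_expanded polystyrene = L/(kA) = 0.15/(0.0326×35.2) = 0.1307 K/W
R_total = 0.1521 K/W
Q = ΔT / R_total = 23 / 0.1521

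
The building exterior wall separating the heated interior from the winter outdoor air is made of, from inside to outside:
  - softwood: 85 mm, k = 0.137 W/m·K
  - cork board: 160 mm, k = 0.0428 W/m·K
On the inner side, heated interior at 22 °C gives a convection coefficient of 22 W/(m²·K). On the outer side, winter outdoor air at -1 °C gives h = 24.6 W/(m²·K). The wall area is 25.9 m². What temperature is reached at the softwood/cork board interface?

Thermal resistances in series:
R_inner film = 1/(h_i·A) = 1/(22×25.9) = 0.001755 K/W
R_softwood = L/(kA) = 0.085/(0.137×25.9) = 0.02396 K/W
R_cork board = L/(kA) = 0.16/(0.0428×25.9) = 0.1443 K/W
R_outer film = 1/(h_o·A) = 1/(24.6×25.9) = 0.00157 K/W
R_total = 0.1716 K/W;  Q = ΔT/R_total = 23/0.1716 = 134 W
T_interface = T_inner − Q·ΣR(inner→interface) = 22 − 134×0.02571

T ≈ 18.6 °C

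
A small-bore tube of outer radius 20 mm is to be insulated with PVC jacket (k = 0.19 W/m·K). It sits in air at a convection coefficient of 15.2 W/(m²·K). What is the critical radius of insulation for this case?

r_cr ≈ 12.5 mm

For a cylinder r_cr = k/h = 0.19/15.2
r_cr = 12.5 mm; since the bare radius (20 mm) is above r_cr, any added insulation will reduce heat loss.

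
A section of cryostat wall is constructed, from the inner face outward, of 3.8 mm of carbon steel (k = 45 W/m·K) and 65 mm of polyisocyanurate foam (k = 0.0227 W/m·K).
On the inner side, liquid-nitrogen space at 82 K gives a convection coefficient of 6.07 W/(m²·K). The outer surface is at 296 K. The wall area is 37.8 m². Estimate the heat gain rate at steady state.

Q ≈ 2670 W

Series thermal resistances:
R_inner film = 1/(h_i·A) = 1/(6.07×37.8) = 0.004358 K/W
R_carbon steel = L/(kA) = 0.0038/(45×37.8) = 2.234×10^-6 K/W
R_polyisocyanurate foam = L/(kA) = 0.065/(0.0227×37.8) = 0.07575 K/W
R_total = 0.08011 K/W
Q = ΔT / R_total = 214 / 0.08011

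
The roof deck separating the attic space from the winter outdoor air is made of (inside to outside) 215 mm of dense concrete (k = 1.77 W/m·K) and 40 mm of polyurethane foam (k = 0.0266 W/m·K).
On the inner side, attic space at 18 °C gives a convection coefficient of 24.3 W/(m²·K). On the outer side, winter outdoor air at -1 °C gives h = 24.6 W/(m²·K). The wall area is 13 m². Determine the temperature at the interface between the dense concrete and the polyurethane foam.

T ≈ 16.2 °C

Model the wall as resistances in series:
R_inner film = 1/(h_i·A) = 1/(24.3×13) = 0.003166 K/W
R_dense concrete = L/(kA) = 0.215/(1.77×13) = 0.009344 K/W
R_polyurethane foam = L/(kA) = 0.04/(0.0266×13) = 0.1157 K/W
R_outer film = 1/(h_o·A) = 1/(24.6×13) = 0.003127 K/W
R_total = 0.1313 K/W;  Q = ΔT/R_total = 19/0.1313 = 144.7 W
T_interface = T_inner − Q·ΣR(inner→interface) = 18 − 145×0.01251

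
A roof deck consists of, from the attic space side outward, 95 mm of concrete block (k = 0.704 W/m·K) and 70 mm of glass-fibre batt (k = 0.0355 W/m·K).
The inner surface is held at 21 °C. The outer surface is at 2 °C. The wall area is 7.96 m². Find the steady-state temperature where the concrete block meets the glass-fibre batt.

Treating each layer as a thermal resistance in series:
R_concrete block = L/(kA) = 0.095/(0.704×7.96) = 0.01695 K/W
R_glass-fibre batt = L/(kA) = 0.07/(0.0355×7.96) = 0.2477 K/W
R_total = 0.2647 K/W;  Q = ΔT/R_total = 19/0.2647 = 71.79 W
T_interface = T_inner − Q·ΣR(inner→interface) = 21 − 71.8×0.01695

T ≈ 19.8 °C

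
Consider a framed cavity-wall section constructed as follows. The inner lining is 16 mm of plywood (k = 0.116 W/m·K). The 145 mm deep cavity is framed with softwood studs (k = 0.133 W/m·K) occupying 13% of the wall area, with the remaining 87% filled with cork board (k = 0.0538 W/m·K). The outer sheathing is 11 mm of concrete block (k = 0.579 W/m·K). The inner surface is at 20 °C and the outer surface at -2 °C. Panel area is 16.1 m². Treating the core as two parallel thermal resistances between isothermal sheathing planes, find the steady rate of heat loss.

Q ≈ 146 W

Sheathing layers in series; stud and cavity paths in parallel between them.
R_inner = 0.016/(0.116×16.1) = 0.008567 K/W
R_stud  = 0.145/(0.133×0.13×16.1) = 0.5209 K/W
R_cav   = 0.145/(0.0538×0.87×16.1) = 0.1924 K/W
1/R_core = 1/R_stud + 1/R_cav → R_core = 0.1405 K/W
R_outer = 0.011/(0.579×16.1) = 0.00118 K/W
R_total = 0.1503 K/W
Q = ΔT/R_total = 22/0.1503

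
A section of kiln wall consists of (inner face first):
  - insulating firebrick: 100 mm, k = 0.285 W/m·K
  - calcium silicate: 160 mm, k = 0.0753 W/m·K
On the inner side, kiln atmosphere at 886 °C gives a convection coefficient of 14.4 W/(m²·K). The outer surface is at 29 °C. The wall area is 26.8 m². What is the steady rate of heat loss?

Model the wall as resistances in series:
R_inner film = 1/(h_i·A) = 1/(14.4×26.8) = 0.002591 K/W
R_insulating firebrick = L/(kA) = 0.1/(0.285×26.8) = 0.01309 K/W
R_calcium silicate = L/(kA) = 0.16/(0.0753×26.8) = 0.07928 K/W
R_total = 0.09497 K/W
Q = ΔT / R_total = 857 / 0.09497

Q ≈ 9020 W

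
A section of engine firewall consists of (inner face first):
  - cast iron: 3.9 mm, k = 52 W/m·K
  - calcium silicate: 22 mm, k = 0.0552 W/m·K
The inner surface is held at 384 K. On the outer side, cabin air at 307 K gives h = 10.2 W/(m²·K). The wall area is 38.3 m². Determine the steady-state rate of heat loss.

Q ≈ 5940 W

Thermal resistances in series:
R_cast iron = L/(kA) = 0.0039/(52×38.3) = 1.958×10^-6 K/W
R_calcium silicate = L/(kA) = 0.022/(0.0552×38.3) = 0.01041 K/W
R_outer film = 1/(h_o·A) = 1/(10.2×38.3) = 0.00256 K/W
R_total = 0.01297 K/W
Q = ΔT / R_total = 77 / 0.01297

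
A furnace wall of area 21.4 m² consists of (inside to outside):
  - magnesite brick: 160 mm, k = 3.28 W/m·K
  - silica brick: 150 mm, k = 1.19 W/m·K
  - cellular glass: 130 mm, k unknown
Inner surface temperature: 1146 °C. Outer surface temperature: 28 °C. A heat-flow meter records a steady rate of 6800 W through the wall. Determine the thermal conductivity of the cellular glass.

Model the wall as resistances in series:
R_magnesite brick = L/(kA) = 0.16/(3.28×21.4) = 0.002279 K/W
R_silica brick = L/(kA) = 0.15/(1.19×21.4) = 0.00589 K/W
Sum of known resistances R_other = 0.00817 K/W
Total R = ΔT/Q = 1118/6800 = 0.1644 K/W
R_cellular glass = R_total − R_other = 0.1562 K/W
k = L/(R·A) = 0.13/(0.1562×21.4)

k ≈ 0.0389 W/(m·K)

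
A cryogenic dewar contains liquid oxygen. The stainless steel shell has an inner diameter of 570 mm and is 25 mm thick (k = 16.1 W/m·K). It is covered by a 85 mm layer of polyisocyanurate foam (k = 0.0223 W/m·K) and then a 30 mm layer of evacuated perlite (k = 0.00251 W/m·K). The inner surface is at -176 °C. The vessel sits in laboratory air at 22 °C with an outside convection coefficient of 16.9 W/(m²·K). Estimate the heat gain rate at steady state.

Each spherical layer contributes R = (1/r_i − 1/r_o)/(4πk):
R_stainless steel shell = (1/0.285 − 1/0.31)/(4π×16.1) = 0.001399 K/W
R_polyisocyanurate foam = (1/0.31 − 1/0.395)/(4π×0.0223) = 2.477 K/W
R_evacuated perlite = (1/0.395 − 1/0.425)/(4π×0.00251) = 5.666 K/W
R_outer film = 1/(h·4πr_o²) = 1/(16.9×4π×0.425²) = 0.02607 K/W
R_total = 8.17 K/W
Q = ΔT/R_total = 198/8.17

Q ≈ 24.2 W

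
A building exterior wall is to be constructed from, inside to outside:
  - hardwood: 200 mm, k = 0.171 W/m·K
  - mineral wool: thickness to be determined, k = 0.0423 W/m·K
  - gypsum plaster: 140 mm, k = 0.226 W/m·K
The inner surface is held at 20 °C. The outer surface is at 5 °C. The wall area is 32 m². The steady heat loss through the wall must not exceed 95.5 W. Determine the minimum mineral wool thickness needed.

Treating each layer as a thermal resistance in series:
R_hardwood = L/(kA) = 0.2/(0.171×32) = 0.03655 K/W
R_gypsum plaster = L/(kA) = 0.14/(0.226×32) = 0.01936 K/W
Sum of the known resistances R_other = 0.05591 K/W
Required total resistance R_tot = ΔT/Q_allow = 15/95.5 = 0.1571 K/W
R_mineral wool = R_tot − R_other = 0.1012 K/W
L = R·k·A = 0.1012×0.0423×32

L ≈ 137 mm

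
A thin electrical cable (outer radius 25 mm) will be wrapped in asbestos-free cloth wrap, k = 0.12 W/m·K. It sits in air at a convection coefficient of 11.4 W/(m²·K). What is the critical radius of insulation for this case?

For a cylinder r_cr = k/h = 0.12/11.4
r_cr = 10.5 mm; since the bare radius (25 mm) is above r_cr, any added insulation will reduce heat loss.

r_cr ≈ 10.5 mm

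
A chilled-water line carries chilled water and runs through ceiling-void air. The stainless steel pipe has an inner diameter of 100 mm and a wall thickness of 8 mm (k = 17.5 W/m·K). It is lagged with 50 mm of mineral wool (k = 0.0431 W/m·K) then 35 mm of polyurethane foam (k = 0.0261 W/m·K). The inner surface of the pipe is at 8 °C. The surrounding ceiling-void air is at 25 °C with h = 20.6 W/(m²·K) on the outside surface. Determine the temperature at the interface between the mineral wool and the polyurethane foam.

T ≈ 17.6 °C

For a radial system each layer contributes R = ln(r_out/r_in)/(2πkL); films add R = 1/(hA).
R_stainless steel pipe wall = ln(58/50)/(2π×17.5×1) = 0.00135 K/W
R_mineral wool = ln(108/58)/(2π×0.0431×1) = 2.296 K/W
R_polyurethane foam = ln(143/108)/(2π×0.0261×1) = 1.712 K/W
R_outer film = 1/(h_o·2πr_oL) = 1/(20.6×2π×0.143×1) = 0.05403 K/W
R_total = 4.063 K/W
Q = ΔT/R_total = 17/4.063
Q = 4.18 W/m
T_interface = T_inner + Q·ΣR(inner→interface) = 8 + 4.18×2.297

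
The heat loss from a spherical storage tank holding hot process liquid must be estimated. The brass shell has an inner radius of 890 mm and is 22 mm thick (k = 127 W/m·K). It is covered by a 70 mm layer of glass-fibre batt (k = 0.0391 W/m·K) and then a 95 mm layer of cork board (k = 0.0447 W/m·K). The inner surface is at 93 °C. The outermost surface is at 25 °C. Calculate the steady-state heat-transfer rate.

Q ≈ 213 W

For a spherical shell R = (1/r₁ − 1/r₂)/(4πk); film R = 1/(h·4πr²). In series:
R_brass shell = (1/0.89 − 1/0.912)/(4π×127) = 1.698×10^-5 K/W
R_glass-fibre batt = (1/0.912 − 1/0.982)/(4π×0.0391) = 0.1591 K/W
R_cork board = (1/0.982 − 1/1.077)/(4π×0.0447) = 0.1599 K/W
R_total = 0.319 K/W
Q = ΔT/R_total = 68/0.319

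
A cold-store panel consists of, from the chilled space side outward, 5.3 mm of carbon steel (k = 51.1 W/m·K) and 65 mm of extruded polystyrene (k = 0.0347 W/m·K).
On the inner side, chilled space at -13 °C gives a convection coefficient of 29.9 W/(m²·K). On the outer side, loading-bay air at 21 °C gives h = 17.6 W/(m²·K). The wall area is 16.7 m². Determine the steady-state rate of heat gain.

Thermal resistances in series:
R_inner film = 1/(h_i·A) = 1/(29.9×16.7) = 0.002003 K/W
R_carbon steel = L/(kA) = 0.0053/(51.1×16.7) = 6.211×10^-6 K/W
R_extruded polystyrene = L/(kA) = 0.065/(0.0347×16.7) = 0.1122 K/W
R_outer film = 1/(h_o·A) = 1/(17.6×16.7) = 0.003402 K/W
R_total = 0.1176 K/W
Q = ΔT / R_total = 34 / 0.1176

Q ≈ 289 W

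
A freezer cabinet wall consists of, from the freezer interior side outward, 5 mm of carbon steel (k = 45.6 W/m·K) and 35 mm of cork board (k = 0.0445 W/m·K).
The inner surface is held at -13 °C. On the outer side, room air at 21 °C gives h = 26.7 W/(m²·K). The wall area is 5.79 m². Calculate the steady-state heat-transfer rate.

Q ≈ 239 W

Thermal resistances in series:
R_carbon steel = L/(kA) = 0.005/(45.6×5.79) = 1.894×10^-5 K/W
R_cork board = L/(kA) = 0.035/(0.0445×5.79) = 0.1358 K/W
R_outer film = 1/(h_o·A) = 1/(26.7×5.79) = 0.006469 K/W
R_total = 0.1423 K/W
Q = ΔT / R_total = 34 / 0.1423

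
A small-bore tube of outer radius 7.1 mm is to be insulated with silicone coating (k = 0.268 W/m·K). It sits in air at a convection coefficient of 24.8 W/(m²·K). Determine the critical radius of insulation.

r_cr ≈ 10.8 mm

For a cylinder r_cr = k/h = 0.268/24.8
r_cr = 10.8 mm; since the bare radius (7.1 mm) is below r_cr, adding a thin layer of insulation will *increase* heat loss.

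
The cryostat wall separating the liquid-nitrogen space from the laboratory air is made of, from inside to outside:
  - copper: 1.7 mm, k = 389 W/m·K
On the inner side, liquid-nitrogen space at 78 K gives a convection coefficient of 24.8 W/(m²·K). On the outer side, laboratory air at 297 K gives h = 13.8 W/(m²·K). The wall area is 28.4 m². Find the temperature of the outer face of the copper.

T ≈ 156 K

Thermal resistances in series:
R_inner film = 1/(h_i·A) = 1/(24.8×28.4) = 0.00142 K/W
R_copper = L/(kA) = 0.0017/(389×28.4) = 1.539×10^-7 K/W
R_outer film = 1/(h_o·A) = 1/(13.8×28.4) = 0.002552 K/W
R_total = 0.003972 K/W;  Q = ΔT/R_total = 219/0.003972 = 55140 W
T_interface = T_inner + Q·ΣR(inner→interface) = 78 + 55100×0.00142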